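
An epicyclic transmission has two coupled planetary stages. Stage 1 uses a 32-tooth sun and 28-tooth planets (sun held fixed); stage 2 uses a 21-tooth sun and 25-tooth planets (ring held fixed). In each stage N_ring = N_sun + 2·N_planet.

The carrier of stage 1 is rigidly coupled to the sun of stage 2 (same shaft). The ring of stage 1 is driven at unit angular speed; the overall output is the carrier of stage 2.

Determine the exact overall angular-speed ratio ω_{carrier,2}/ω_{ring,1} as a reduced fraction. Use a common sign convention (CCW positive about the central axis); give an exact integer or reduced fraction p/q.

77/460

Stage 1: N_ring = 32 + 2·28 = 88
Stage 1: 32(ω_s−ω_c) = −88(ω_r−ω_c),  ω_s=0, ω_r=1
Stage 1: 32(0−ω_c) = −88(1−ω_c)  ⇒  120ω_c = 88  ⇒  ω_c = 11/15
  ⇒ ω_c¹/ω_r¹ = 11/15
Stage 2: N_ring = 21 + 2·25 = 71
Stage 2: 21(ω_s−ω_c) = −71(ω_r−ω_c),  ω_r=0, ω_s=1
Stage 2: 21(1−ω_c) = −71(0−ω_c)  ⇒  92ω_c = 21  ⇒  ω_c = 21/92
  ⇒ ω_c²/ω_s² = 21/92
Coupling ω_s² = ω_c¹ ⇒ overall = 11/15 × 21/92 = 77/460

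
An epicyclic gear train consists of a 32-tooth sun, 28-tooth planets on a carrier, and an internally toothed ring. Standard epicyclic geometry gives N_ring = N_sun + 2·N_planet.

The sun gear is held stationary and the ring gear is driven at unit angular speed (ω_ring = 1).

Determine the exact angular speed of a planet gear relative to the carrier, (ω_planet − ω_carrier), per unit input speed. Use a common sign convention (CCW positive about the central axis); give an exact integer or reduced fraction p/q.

88/105

N_ring = 32 + 2·28 = 88
32(ω_s−ω_c) = −88(ω_r−ω_c),  ω_s=0, ω_r=1
32(0−ω_c) = −88(1−ω_c)  ⇒  120ω_c = 88  ⇒  ω_c = 11/15
sun–planet: 32·(0−11/15) = −28·(ω_p−ω_c)  ⇒  ω_p−ω_c = −(32/28)·(-11/15) = 88/105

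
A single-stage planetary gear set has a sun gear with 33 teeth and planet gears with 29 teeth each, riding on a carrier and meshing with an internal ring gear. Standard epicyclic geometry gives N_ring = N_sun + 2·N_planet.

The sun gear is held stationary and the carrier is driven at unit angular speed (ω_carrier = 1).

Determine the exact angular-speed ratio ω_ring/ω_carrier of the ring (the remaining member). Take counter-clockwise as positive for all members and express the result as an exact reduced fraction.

N_ring = 33 + 2·29 = 91
33(ω_s−ω_c) = −91(ω_r−ω_c),  ω_s=0, ω_c=1
ω_r = 1 − (33/91)(0−1) = 124/91
ω_r/ω_c = 124/91

124/91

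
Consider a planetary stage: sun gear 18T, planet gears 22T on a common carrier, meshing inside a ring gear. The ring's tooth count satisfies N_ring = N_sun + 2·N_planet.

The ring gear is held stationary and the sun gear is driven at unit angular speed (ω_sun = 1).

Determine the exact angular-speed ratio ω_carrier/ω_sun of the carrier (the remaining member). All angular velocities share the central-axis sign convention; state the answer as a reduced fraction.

N_ring = 18 + 2·22 = 62
18(ω_s−ω_c) = −62(ω_r−ω_c),  ω_r=0, ω_s=1
18(1−ω_c) = −62(0−ω_c)  ⇒  80ω_c = 18  ⇒  ω_c = 9/40
ω_c/ω_s = 9/40

9/40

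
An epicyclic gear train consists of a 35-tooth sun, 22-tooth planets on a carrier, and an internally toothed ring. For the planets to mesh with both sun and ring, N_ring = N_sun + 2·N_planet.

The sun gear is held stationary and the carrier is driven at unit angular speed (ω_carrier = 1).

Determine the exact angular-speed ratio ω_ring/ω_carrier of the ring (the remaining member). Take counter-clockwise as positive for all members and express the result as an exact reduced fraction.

N_ring = 35 + 2·22 = 79
35(ω_s−ω_c) = −79(ω_r−ω_c),  ω_s=0, ω_c=1
ω_r = 1 − (35/79)(0−1) = 114/79
ω_r/ω_c = 114/79

114/79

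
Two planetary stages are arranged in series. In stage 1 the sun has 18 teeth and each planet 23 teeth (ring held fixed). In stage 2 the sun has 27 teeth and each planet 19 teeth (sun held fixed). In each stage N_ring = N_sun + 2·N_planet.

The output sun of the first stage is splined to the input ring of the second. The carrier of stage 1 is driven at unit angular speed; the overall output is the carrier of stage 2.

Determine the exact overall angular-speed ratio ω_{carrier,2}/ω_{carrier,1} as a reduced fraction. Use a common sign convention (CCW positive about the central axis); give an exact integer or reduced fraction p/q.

2665/828

Stage 1: N_ring = 18 + 2·23 = 64
Stage 1: 18(ω_s−ω_c) = −64(ω_r−ω_c),  ω_r=0, ω_c=1
Stage 1: ω_s = 1 − (64/18)(0−1) = 41/9
  ⇒ ω_s¹/ω_c¹ = 41/9
Stage 2: N_ring = 27 + 2·19 = 65
Stage 2: 27(ω_s−ω_c) = −65(ω_r−ω_c),  ω_s=0, ω_r=1
Stage 2: 27(0−ω_c) = −65(1−ω_c)  ⇒  92ω_c = 65  ⇒  ω_c = 65/92
  ⇒ ω_c²/ω_r² = 65/92
Coupling ω_r² = ω_s¹ ⇒ overall = 41/9 × 65/92 = 2665/828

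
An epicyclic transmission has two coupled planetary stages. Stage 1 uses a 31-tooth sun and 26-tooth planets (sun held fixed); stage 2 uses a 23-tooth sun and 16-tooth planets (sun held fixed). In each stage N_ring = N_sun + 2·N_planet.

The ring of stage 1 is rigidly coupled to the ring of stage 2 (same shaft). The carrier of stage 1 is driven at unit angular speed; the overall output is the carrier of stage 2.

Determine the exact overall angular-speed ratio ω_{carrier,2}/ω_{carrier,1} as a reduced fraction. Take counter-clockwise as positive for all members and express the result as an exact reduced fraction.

Stage 1: N_ring = 31 + 2·26 = 83
Stage 1: 31(ω_s−ω_c) = −83(ω_r−ω_c),  ω_s=0, ω_c=1
Stage 1: ω_r = 1 − (31/83)(0−1) = 114/83
  ⇒ ω_r¹/ω_c¹ = 114/83
Stage 2: N_ring = 23 + 2·16 = 55
Stage 2: 23(ω_s−ω_c) = −55(ω_r−ω_c),  ω_s=0, ω_r=1
Stage 2: 23(0−ω_c) = −55(1−ω_c)  ⇒  78ω_c = 55  ⇒  ω_c = 55/78
  ⇒ ω_c²/ω_r² = 55/78
Coupling ω_r² = ω_r¹ ⇒ overall = 114/83 × 55/78 = 1045/1079

1045/1079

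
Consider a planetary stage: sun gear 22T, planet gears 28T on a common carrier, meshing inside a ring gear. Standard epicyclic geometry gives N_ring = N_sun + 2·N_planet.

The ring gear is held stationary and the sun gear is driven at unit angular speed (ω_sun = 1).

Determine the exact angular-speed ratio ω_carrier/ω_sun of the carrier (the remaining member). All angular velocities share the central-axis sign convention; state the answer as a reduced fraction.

11/50

N_ring = 22 + 2·28 = 78
22(ω_s−ω_c) = −78(ω_r−ω_c),  ω_r=0, ω_s=1
22(1−ω_c) = −78(0−ω_c)  ⇒  100ω_c = 22  ⇒  ω_c = 11/50
ω_c/ω_s = 11/50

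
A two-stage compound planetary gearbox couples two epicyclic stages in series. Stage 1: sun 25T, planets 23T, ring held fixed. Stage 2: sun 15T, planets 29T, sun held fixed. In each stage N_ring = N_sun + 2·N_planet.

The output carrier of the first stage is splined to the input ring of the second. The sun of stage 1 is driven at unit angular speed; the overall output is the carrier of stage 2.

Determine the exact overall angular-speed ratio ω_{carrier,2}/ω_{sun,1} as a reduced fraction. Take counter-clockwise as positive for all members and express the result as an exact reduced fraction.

Stage 1: N_ring = 25 + 2·23 = 71
Stage 1: 25(ω_s−ω_c) = −71(ω_r−ω_c),  ω_r=0, ω_s=1
Stage 1: 25(1−ω_c) = −71(0−ω_c)  ⇒  96ω_c = 25  ⇒  ω_c = 25/96
  ⇒ ω_c¹/ω_s¹ = 25/96
Stage 2: N_ring = 15 + 2·29 = 73
Stage 2: 15(ω_s−ω_c) = −73(ω_r−ω_c),  ω_s=0, ω_r=1
Stage 2: 15(0−ω_c) = −73(1−ω_c)  ⇒  88ω_c = 73  ⇒  ω_c = 73/88
  ⇒ ω_c²/ω_r² = 73/88
Coupling ω_r² = ω_c¹ ⇒ overall = 25/96 × 73/88 = 1825/8448

1825/8448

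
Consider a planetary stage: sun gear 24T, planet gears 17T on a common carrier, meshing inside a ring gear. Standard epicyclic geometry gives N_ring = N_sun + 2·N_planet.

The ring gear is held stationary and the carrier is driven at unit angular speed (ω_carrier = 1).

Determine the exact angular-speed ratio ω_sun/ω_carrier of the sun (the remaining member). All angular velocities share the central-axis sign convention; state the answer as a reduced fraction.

41/12

N_ring = 24 + 2·17 = 58
24(ω_s−ω_c) = −58(ω_r−ω_c),  ω_r=0, ω_c=1
ω_s = 1 − (58/24)(0−1) = 41/12
ω_s/ω_c = 41/12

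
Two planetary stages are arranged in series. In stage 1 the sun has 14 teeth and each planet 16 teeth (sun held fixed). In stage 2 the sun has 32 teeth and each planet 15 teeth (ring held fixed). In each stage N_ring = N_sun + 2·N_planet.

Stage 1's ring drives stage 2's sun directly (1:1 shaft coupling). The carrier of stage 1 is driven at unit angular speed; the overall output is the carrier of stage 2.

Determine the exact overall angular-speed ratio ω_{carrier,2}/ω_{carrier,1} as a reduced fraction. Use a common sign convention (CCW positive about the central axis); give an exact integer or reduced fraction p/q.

Stage 1: N_ring = 14 + 2·16 = 46
Stage 1: 14(ω_s−ω_c) = −46(ω_r−ω_c),  ω_s=0, ω_c=1
Stage 1: ω_r = 1 − (14/46)(0−1) = 30/23
  ⇒ ω_r¹/ω_c¹ = 30/23
Stage 2: N_ring = 32 + 2·15 = 62
Stage 2: 32(ω_s−ω_c) = −62(ω_r−ω_c),  ω_r=0, ω_s=1
Stage 2: 32(1−ω_c) = −62(0−ω_c)  ⇒  94ω_c = 32  ⇒  ω_c = 16/47
  ⇒ ω_c²/ω_s² = 16/47
Coupling ω_s² = ω_r¹ ⇒ overall = 30/23 × 16/47 = 480/1081

480/1081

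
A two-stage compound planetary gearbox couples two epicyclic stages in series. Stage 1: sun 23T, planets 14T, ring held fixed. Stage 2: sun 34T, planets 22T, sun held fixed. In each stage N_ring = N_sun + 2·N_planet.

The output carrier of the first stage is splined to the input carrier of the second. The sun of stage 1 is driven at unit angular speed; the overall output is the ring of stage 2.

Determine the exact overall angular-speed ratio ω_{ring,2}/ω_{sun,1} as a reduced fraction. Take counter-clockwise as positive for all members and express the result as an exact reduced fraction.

Stage 1: N_ring = 23 + 2·14 = 51
Stage 1: 23(ω_s−ω_c) = −51(ω_r−ω_c),  ω_r=0, ω_s=1
Stage 1: 23(1−ω_c) = −51(0−ω_c)  ⇒  74ω_c = 23  ⇒  ω_c = 23/74
  ⇒ ω_c¹/ω_s¹ = 23/74
Stage 2: N_ring = 34 + 2·22 = 78
Stage 2: 34(ω_s−ω_c) = −78(ω_r−ω_c),  ω_s=0, ω_c=1
Stage 2: ω_r = 1 − (34/78)(0−1) = 56/39
  ⇒ ω_r²/ω_c² = 56/39
Coupling ω_c² = ω_c¹ ⇒ overall = 23/74 × 56/39 = 644/1443

644/1443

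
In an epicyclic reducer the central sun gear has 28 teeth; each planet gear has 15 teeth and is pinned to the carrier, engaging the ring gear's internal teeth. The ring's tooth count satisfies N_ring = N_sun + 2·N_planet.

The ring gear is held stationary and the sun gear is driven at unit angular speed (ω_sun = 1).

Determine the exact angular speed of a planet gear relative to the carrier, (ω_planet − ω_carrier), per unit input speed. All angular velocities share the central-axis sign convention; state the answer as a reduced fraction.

-812/645

N_ring = 28 + 2·15 = 58
28(ω_s−ω_c) = −58(ω_r−ω_c),  ω_r=0, ω_s=1
28(1−ω_c) = −58(0−ω_c)  ⇒  86ω_c = 28  ⇒  ω_c = 14/43
sun–planet: 28·(1−14/43) = −15·(ω_p−ω_c)  ⇒  ω_p−ω_c = −(28/15)·(29/43) = -812/645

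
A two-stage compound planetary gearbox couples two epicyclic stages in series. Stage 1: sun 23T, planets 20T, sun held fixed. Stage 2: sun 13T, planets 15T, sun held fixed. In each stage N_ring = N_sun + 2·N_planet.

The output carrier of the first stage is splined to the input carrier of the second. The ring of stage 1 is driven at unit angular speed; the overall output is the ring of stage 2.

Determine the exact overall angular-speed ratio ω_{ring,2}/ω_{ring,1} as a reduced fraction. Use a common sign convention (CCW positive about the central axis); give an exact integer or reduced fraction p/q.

1764/1849

Stage 1: N_ring = 23 + 2·20 = 63
Stage 1: 23(ω_s−ω_c) = −63(ω_r−ω_c),  ω_s=0, ω_r=1
Stage 1: 23(0−ω_c) = −63(1−ω_c)  ⇒  86ω_c = 63  ⇒  ω_c = 63/86
  ⇒ ω_c¹/ω_r¹ = 63/86
Stage 2: N_ring = 13 + 2·15 = 43
Stage 2: 13(ω_s−ω_c) = −43(ω_r−ω_c),  ω_s=0, ω_c=1
Stage 2: ω_r = 1 − (13/43)(0−1) = 56/43
  ⇒ ω_r²/ω_c² = 56/43
Coupling ω_c² = ω_c¹ ⇒ overall = 63/86 × 56/43 = 1764/1849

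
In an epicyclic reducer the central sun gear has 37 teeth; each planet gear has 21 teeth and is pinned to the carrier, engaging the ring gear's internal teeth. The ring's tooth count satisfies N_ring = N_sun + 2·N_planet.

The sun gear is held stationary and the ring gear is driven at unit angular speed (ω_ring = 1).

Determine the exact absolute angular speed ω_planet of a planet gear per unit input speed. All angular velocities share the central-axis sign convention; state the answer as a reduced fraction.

79/42

N_ring = 37 + 2·21 = 79
37(ω_s−ω_c) = −79(ω_r−ω_c),  ω_s=0, ω_r=1
37(0−ω_c) = −79(1−ω_c)  ⇒  116ω_c = 79  ⇒  ω_c = 79/116
sun–planet: 37·(0−79/116) = −21·(ω_p−ω_c)  ⇒  ω_p−ω_c = −(37/21)·(-79/116) = 2923/2436
ω_p = 79/116 + 2923/2436 = 79/42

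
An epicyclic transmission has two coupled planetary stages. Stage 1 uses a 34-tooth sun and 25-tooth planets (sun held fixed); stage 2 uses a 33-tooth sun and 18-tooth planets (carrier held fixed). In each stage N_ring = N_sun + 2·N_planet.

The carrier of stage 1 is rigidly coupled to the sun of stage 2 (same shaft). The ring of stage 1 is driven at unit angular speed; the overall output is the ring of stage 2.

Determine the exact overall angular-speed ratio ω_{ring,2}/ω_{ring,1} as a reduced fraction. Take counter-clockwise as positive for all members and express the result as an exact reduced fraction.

Stage 1: N_ring = 34 + 2·25 = 84
Stage 1: 34(ω_s−ω_c) = −84(ω_r−ω_c),  ω_s=0, ω_r=1
Stage 1: 34(0−ω_c) = −84(1−ω_c)  ⇒  118ω_c = 84  ⇒  ω_c = 42/59
  ⇒ ω_c¹/ω_r¹ = 42/59
Stage 2: N_ring = 33 + 2·18 = 69
Stage 2: 33(ω_s−ω_c) = −69(ω_r−ω_c),  ω_c=0, ω_s=1
Stage 2: ω_r = 0 − (33/69)(1−0) = -11/23
  ⇒ ω_r²/ω_s² = -11/23
Coupling ω_s² = ω_c¹ ⇒ overall = 42/59 × -11/23 = -462/1357

-462/1357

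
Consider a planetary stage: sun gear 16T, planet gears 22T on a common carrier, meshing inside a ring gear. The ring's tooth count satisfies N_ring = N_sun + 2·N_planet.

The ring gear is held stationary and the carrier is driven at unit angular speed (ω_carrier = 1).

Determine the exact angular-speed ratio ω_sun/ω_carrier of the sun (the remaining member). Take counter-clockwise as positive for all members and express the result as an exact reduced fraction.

19/4

N_ring = 16 + 2·22 = 60
16(ω_s−ω_c) = −60(ω_r−ω_c),  ω_r=0, ω_c=1
ω_s = 1 − (60/16)(0−1) = 19/4
ω_s/ω_c = 19/4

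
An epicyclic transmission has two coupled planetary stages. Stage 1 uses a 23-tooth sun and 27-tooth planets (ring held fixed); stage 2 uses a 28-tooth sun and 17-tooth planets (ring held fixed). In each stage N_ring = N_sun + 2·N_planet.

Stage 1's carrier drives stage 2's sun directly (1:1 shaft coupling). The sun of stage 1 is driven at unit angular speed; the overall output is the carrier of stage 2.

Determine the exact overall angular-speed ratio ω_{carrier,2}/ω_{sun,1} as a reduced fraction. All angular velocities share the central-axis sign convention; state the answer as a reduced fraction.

Stage 1: N_ring = 23 + 2·27 = 77
Stage 1: 23(ω_s−ω_c) = −77(ω_r−ω_c),  ω_r=0, ω_s=1
Stage 1: 23(1−ω_c) = −77(0−ω_c)  ⇒  100ω_c = 23  ⇒  ω_c = 23/100
  ⇒ ω_c¹/ω_s¹ = 23/100
Stage 2: N_ring = 28 + 2·17 = 62
Stage 2: 28(ω_s−ω_c) = −62(ω_r−ω_c),  ω_r=0, ω_s=1
Stage 2: 28(1−ω_c) = −62(0−ω_c)  ⇒  90ω_c = 28  ⇒  ω_c = 14/45
  ⇒ ω_c²/ω_s² = 14/45
Coupling ω_s² = ω_c¹ ⇒ overall = 23/100 × 14/45 = 161/2250

161/2250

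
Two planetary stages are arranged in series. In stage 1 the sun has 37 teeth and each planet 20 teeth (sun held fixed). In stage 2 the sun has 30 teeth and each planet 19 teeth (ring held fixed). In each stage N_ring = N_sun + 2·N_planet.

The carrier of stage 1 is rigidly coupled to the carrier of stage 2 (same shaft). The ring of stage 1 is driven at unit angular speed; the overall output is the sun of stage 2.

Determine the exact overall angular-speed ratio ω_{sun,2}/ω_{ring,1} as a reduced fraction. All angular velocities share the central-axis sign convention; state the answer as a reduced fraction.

3773/1710

Stage 1: N_ring = 37 + 2·20 = 77
Stage 1: 37(ω_s−ω_c) = −77(ω_r−ω_c),  ω_s=0, ω_r=1
Stage 1: 37(0−ω_c) = −77(1−ω_c)  ⇒  114ω_c = 77  ⇒  ω_c = 77/114
  ⇒ ω_c¹/ω_r¹ = 77/114
Stage 2: N_ring = 30 + 2·19 = 68
Stage 2: 30(ω_s−ω_c) = −68(ω_r−ω_c),  ω_r=0, ω_c=1
Stage 2: ω_s = 1 − (68/30)(0−1) = 49/15
  ⇒ ω_s²/ω_c² = 49/15
Coupling ω_c² = ω_c¹ ⇒ overall = 77/114 × 49/15 = 3773/1710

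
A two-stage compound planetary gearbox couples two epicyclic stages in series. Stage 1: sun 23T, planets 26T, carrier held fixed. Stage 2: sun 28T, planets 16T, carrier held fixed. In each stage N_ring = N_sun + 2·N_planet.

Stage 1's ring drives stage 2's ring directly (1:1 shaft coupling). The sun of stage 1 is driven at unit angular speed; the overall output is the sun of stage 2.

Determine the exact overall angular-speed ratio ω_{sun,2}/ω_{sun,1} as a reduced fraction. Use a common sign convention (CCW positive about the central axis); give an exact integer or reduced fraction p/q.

Stage 1: N_ring = 23 + 2·26 = 75
Stage 1: 23(ω_s−ω_c) = −75(ω_r−ω_c),  ω_c=0, ω_s=1
Stage 1: ω_r = 0 − (23/75)(1−0) = -23/75
  ⇒ ω_r¹/ω_s¹ = -23/75
Stage 2: N_ring = 28 + 2·16 = 60
Stage 2: 28(ω_s−ω_c) = −60(ω_r−ω_c),  ω_c=0, ω_r=1
Stage 2: ω_s = 0 − (60/28)(1−0) = -15/7
  ⇒ ω_s²/ω_r² = -15/7
Coupling ω_r² = ω_r¹ ⇒ overall = -23/75 × -15/7 = 23/35

23/35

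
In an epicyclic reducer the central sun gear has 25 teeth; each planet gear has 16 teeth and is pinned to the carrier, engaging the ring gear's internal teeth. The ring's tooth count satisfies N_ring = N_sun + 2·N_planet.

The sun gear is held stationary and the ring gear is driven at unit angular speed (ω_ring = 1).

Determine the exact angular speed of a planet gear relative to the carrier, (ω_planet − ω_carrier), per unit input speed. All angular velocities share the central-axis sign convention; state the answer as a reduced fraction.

N_ring = 25 + 2·16 = 57
25(ω_s−ω_c) = −57(ω_r−ω_c),  ω_s=0, ω_r=1
25(0−ω_c) = −57(1−ω_c)  ⇒  82ω_c = 57  ⇒  ω_c = 57/82
sun–planet: 25·(0−57/82) = −16·(ω_p−ω_c)  ⇒  ω_p−ω_c = −(25/16)·(-57/82) = 1425/1312

1425/1312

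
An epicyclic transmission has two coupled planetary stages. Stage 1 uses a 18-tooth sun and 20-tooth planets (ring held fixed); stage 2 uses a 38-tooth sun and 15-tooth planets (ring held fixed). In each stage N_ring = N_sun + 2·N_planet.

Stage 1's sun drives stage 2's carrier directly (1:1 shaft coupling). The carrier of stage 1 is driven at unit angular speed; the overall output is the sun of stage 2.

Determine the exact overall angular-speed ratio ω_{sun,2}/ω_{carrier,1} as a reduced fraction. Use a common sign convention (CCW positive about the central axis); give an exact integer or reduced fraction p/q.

106/9

Stage 1: N_ring = 18 + 2·20 = 58
Stage 1: 18(ω_s−ω_c) = −58(ω_r−ω_c),  ω_r=0, ω_c=1
Stage 1: ω_s = 1 − (58/18)(0−1) = 38/9
  ⇒ ω_s¹/ω_c¹ = 38/9
Stage 2: N_ring = 38 + 2·15 = 68
Stage 2: 38(ω_s−ω_c) = −68(ω_r−ω_c),  ω_r=0, ω_c=1
Stage 2: ω_s = 1 − (68/38)(0−1) = 53/19
  ⇒ ω_s²/ω_c² = 53/19
Coupling ω_c² = ω_s¹ ⇒ overall = 38/9 × 53/19 = 106/9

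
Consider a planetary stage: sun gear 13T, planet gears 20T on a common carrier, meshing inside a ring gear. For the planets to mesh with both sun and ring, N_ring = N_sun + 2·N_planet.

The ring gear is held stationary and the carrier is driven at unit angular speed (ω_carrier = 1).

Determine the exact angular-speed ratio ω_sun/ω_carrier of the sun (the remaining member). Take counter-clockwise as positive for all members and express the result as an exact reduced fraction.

N_ring = 13 + 2·20 = 53
13(ω_s−ω_c) = −53(ω_r−ω_c),  ω_r=0, ω_c=1
ω_s = 1 − (53/13)(0−1) = 66/13
ω_s/ω_c = 66/13

66/13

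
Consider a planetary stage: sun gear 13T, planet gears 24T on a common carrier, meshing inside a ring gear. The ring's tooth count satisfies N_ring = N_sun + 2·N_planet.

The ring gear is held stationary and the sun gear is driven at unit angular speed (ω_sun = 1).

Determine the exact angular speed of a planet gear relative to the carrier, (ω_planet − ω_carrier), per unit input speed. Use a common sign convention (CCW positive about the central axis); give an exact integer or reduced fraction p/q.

-793/1776

N_ring = 13 + 2·24 = 61
13(ω_s−ω_c) = −61(ω_r−ω_c),  ω_r=0, ω_s=1
13(1−ω_c) = −61(0−ω_c)  ⇒  74ω_c = 13  ⇒  ω_c = 13/74
sun–planet: 13·(1−13/74) = −24·(ω_p−ω_c)  ⇒  ω_p−ω_c = −(13/24)·(61/74) = -793/1776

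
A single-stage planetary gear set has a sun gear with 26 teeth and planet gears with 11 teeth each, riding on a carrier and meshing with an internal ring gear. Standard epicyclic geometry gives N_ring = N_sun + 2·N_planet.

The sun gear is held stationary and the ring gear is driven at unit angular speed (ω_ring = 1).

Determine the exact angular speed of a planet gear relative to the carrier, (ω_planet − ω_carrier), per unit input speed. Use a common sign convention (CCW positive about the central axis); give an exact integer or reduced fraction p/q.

N_ring = 26 + 2·11 = 48
26(ω_s−ω_c) = −48(ω_r−ω_c),  ω_s=0, ω_r=1
26(0−ω_c) = −48(1−ω_c)  ⇒  74ω_c = 48  ⇒  ω_c = 24/37
sun–planet: 26·(0−24/37) = −11·(ω_p−ω_c)  ⇒  ω_p−ω_c = −(26/11)·(-24/37) = 624/407

624/407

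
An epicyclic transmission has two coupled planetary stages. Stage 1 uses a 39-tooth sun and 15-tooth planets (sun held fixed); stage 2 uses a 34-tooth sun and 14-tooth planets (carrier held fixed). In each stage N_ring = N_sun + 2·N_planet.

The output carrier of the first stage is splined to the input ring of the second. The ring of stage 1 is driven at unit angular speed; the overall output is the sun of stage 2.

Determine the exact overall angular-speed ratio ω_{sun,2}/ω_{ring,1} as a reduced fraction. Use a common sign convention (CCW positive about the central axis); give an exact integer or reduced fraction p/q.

Stage 1: N_ring = 39 + 2·15 = 69
Stage 1: 39(ω_s−ω_c) = −69(ω_r−ω_c),  ω_s=0, ω_r=1
Stage 1: 39(0−ω_c) = −69(1−ω_c)  ⇒  108ω_c = 69  ⇒  ω_c = 23/36
  ⇒ ω_c¹/ω_r¹ = 23/36
Stage 2: N_ring = 34 + 2·14 = 62
Stage 2: 34(ω_s−ω_c) = −62(ω_r−ω_c),  ω_c=0, ω_r=1
Stage 2: ω_s = 0 − (62/34)(1−0) = -31/17
  ⇒ ω_s²/ω_r² = -31/17
Coupling ω_r² = ω_c¹ ⇒ overall = 23/36 × -31/17 = -713/612

-713/612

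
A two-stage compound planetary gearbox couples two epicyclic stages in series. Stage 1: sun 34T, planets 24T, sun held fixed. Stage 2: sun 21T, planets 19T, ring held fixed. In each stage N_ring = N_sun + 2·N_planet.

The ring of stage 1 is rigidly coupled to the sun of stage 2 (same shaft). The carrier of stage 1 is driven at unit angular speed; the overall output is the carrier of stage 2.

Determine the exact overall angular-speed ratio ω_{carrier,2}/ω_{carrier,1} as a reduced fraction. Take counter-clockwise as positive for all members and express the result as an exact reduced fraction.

609/1640

Stage 1: N_ring = 34 + 2·24 = 82
Stage 1: 34(ω_s−ω_c) = −82(ω_r−ω_c),  ω_s=0, ω_c=1
Stage 1: ω_r = 1 − (34/82)(0−1) = 58/41
  ⇒ ω_r¹/ω_c¹ = 58/41
Stage 2: N_ring = 21 + 2·19 = 59
Stage 2: 21(ω_s−ω_c) = −59(ω_r−ω_c),  ω_r=0, ω_s=1
Stage 2: 21(1−ω_c) = −59(0−ω_c)  ⇒  80ω_c = 21  ⇒  ω_c = 21/80
  ⇒ ω_c²/ω_s² = 21/80
Coupling ω_s² = ω_r¹ ⇒ overall = 58/41 × 21/80 = 609/1640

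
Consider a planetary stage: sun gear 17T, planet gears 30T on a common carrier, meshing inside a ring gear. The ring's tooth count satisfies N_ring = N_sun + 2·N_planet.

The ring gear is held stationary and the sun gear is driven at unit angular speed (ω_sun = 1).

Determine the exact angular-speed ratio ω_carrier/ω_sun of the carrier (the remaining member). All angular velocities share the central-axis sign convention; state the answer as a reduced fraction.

N_ring = 17 + 2·30 = 77
17(ω_s−ω_c) = −77(ω_r−ω_c),  ω_r=0, ω_s=1
17(1−ω_c) = −77(0−ω_c)  ⇒  94ω_c = 17  ⇒  ω_c = 17/94
ω_c/ω_s = 17/94

17/94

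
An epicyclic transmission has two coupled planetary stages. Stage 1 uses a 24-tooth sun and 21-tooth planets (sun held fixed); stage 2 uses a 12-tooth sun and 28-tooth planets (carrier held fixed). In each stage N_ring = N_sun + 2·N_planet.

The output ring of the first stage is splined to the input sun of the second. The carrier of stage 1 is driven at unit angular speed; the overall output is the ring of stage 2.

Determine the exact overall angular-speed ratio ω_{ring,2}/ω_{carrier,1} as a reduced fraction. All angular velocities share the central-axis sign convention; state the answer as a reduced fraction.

Stage 1: N_ring = 24 + 2·21 = 66
Stage 1: 24(ω_s−ω_c) = −66(ω_r−ω_c),  ω_s=0, ω_c=1
Stage 1: ω_r = 1 − (24/66)(0−1) = 15/11
  ⇒ ω_r¹/ω_c¹ = 15/11
Stage 2: N_ring = 12 + 2·28 = 68
Stage 2: 12(ω_s−ω_c) = −68(ω_r−ω_c),  ω_c=0, ω_s=1
Stage 2: ω_r = 0 − (12/68)(1−0) = -3/17
  ⇒ ω_r²/ω_s² = -3/17
Coupling ω_s² = ω_r¹ ⇒ overall = 15/11 × -3/17 = -45/187

-45/187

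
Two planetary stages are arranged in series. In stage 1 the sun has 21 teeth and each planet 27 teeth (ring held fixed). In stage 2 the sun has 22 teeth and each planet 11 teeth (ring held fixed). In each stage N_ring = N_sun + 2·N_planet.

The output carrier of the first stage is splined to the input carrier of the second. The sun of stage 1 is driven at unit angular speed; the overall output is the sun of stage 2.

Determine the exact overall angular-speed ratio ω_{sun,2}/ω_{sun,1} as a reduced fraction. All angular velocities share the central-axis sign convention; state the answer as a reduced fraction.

Stage 1: N_ring = 21 + 2·27 = 75
Stage 1: 21(ω_s−ω_c) = −75(ω_r−ω_c),  ω_r=0, ω_s=1
Stage 1: 21(1−ω_c) = −75(0−ω_c)  ⇒  96ω_c = 21  ⇒  ω_c = 7/32
  ⇒ ω_c¹/ω_s¹ = 7/32
Stage 2: N_ring = 22 + 2·11 = 44
Stage 2: 22(ω_s−ω_c) = −44(ω_r−ω_c),  ω_r=0, ω_c=1
Stage 2: ω_s = 1 − (44/22)(0−1) = 3
  ⇒ ω_s²/ω_c² = 3
Coupling ω_c² = ω_c¹ ⇒ overall = 7/32 × 3 = 21/32

21/32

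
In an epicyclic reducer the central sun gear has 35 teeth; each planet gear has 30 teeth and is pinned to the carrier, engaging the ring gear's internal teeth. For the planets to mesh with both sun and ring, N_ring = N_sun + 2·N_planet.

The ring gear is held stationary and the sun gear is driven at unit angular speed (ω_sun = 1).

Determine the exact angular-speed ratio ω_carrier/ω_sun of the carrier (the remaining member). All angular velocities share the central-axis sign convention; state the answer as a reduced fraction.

7/26

N_ring = 35 + 2·30 = 95
35(ω_s−ω_c) = −95(ω_r−ω_c),  ω_r=0, ω_s=1
35(1−ω_c) = −95(0−ω_c)  ⇒  130ω_c = 35  ⇒  ω_c = 7/26
ω_c/ω_s = 7/26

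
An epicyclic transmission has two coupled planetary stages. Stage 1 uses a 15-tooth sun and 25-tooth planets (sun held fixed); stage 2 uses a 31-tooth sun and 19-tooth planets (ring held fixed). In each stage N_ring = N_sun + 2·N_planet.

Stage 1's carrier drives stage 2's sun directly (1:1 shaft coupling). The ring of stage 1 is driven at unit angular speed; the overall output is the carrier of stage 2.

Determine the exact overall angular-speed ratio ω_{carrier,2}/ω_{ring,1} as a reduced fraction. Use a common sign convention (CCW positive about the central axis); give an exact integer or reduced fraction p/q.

Stage 1: N_ring = 15 + 2·25 = 65
Stage 1: 15(ω_s−ω_c) = −65(ω_r−ω_c),  ω_s=0, ω_r=1
Stage 1: 15(0−ω_c) = −65(1−ω_c)  ⇒  80ω_c = 65  ⇒  ω_c = 13/16
  ⇒ ω_c¹/ω_r¹ = 13/16
Stage 2: N_ring = 31 + 2·19 = 69
Stage 2: 31(ω_s−ω_c) = −69(ω_r−ω_c),  ω_r=0, ω_s=1
Stage 2: 31(1−ω_c) = −69(0−ω_c)  ⇒  100ω_c = 31  ⇒  ω_c = 31/100
  ⇒ ω_c²/ω_s² = 31/100
Coupling ω_s² = ω_c¹ ⇒ overall = 13/16 × 31/100 = 403/1600

403/1600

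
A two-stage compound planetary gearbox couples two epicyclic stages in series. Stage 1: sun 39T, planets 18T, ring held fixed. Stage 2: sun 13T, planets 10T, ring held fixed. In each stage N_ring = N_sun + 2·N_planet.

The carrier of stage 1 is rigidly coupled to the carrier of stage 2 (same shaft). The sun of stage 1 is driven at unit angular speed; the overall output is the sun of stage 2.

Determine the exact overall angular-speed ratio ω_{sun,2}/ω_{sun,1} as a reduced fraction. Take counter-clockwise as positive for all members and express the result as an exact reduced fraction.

23/19

Stage 1: N_ring = 39 + 2·18 = 75
Stage 1: 39(ω_s−ω_c) = −75(ω_r−ω_c),  ω_r=0, ω_s=1
Stage 1: 39(1−ω_c) = −75(0−ω_c)  ⇒  114ω_c = 39  ⇒  ω_c = 13/38
  ⇒ ω_c¹/ω_s¹ = 13/38
Stage 2: N_ring = 13 + 2·10 = 33
Stage 2: 13(ω_s−ω_c) = −33(ω_r−ω_c),  ω_r=0, ω_c=1
Stage 2: ω_s = 1 − (33/13)(0−1) = 46/13
  ⇒ ω_s²/ω_c² = 46/13
Coupling ω_c² = ω_c¹ ⇒ overall = 13/38 × 46/13 = 23/19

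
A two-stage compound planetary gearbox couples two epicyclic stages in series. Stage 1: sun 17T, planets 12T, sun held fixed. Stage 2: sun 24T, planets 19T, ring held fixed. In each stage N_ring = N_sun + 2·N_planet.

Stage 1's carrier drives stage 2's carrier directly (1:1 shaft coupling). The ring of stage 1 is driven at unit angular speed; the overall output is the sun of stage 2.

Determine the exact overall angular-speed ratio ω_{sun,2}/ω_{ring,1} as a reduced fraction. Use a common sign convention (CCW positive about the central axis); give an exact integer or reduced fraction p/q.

Stage 1: N_ring = 17 + 2·12 = 41
Stage 1: 17(ω_s−ω_c) = −41(ω_r−ω_c),  ω_s=0, ω_r=1
Stage 1: 17(0−ω_c) = −41(1−ω_c)  ⇒  58ω_c = 41  ⇒  ω_c = 41/58
  ⇒ ω_c¹/ω_r¹ = 41/58
Stage 2: N_ring = 24 + 2·19 = 62
Stage 2: 24(ω_s−ω_c) = −62(ω_r−ω_c),  ω_r=0, ω_c=1
Stage 2: ω_s = 1 − (62/24)(0−1) = 43/12
  ⇒ ω_s²/ω_c² = 43/12
Coupling ω_c² = ω_c¹ ⇒ overall = 41/58 × 43/12 = 1763/696

1763/696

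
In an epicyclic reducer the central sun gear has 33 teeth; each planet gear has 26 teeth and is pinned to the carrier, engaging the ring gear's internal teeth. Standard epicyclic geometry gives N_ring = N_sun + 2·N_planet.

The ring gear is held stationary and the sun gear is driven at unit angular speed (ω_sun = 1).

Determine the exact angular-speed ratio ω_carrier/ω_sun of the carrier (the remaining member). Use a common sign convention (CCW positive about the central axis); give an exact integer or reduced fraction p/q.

N_ring = 33 + 2·26 = 85
33(ω_s−ω_c) = −85(ω_r−ω_c),  ω_r=0, ω_s=1
33(1−ω_c) = −85(0−ω_c)  ⇒  118ω_c = 33  ⇒  ω_c = 33/118
ω_c/ω_s = 33/118

33/118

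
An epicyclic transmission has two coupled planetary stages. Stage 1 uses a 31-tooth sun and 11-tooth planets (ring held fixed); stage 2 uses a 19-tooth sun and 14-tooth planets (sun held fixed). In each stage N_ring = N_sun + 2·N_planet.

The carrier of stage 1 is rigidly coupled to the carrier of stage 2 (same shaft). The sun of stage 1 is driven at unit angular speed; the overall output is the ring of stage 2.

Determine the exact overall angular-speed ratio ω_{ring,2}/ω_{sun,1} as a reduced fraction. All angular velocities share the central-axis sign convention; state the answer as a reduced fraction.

341/658

Stage 1: N_ring = 31 + 2·11 = 53
Stage 1: 31(ω_s−ω_c) = −53(ω_r−ω_c),  ω_r=0, ω_s=1
Stage 1: 31(1−ω_c) = −53(0−ω_c)  ⇒  84ω_c = 31  ⇒  ω_c = 31/84
  ⇒ ω_c¹/ω_s¹ = 31/84
Stage 2: N_ring = 19 + 2·14 = 47
Stage 2: 19(ω_s−ω_c) = −47(ω_r−ω_c),  ω_s=0, ω_c=1
Stage 2: ω_r = 1 − (19/47)(0−1) = 66/47
  ⇒ ω_r²/ω_c² = 66/47
Coupling ω_c² = ω_c¹ ⇒ overall = 31/84 × 66/47 = 341/658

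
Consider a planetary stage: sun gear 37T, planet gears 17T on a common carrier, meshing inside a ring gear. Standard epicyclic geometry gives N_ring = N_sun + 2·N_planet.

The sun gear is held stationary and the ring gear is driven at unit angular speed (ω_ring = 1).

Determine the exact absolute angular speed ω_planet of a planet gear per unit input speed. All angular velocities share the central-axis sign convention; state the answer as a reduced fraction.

71/34

N_ring = 37 + 2·17 = 71
37(ω_s−ω_c) = −71(ω_r−ω_c),  ω_s=0, ω_r=1
37(0−ω_c) = −71(1−ω_c)  ⇒  108ω_c = 71  ⇒  ω_c = 71/108
sun–planet: 37·(0−71/108) = −17·(ω_p−ω_c)  ⇒  ω_p−ω_c = −(37/17)·(-71/108) = 2627/1836
ω_p = 71/108 + 2627/1836 = 71/34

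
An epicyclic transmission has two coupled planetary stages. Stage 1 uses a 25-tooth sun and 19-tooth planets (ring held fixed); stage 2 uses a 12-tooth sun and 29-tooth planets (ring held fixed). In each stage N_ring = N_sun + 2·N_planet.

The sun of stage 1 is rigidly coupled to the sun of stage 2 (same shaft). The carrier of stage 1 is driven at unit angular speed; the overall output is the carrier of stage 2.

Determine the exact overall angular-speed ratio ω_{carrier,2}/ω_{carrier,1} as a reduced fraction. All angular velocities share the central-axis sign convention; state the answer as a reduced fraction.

528/1025

Stage 1: N_ring = 25 + 2·19 = 63
Stage 1: 25(ω_s−ω_c) = −63(ω_r−ω_c),  ω_r=0, ω_c=1
Stage 1: ω_s = 1 − (63/25)(0−1) = 88/25
  ⇒ ω_s¹/ω_c¹ = 88/25
Stage 2: N_ring = 12 + 2·29 = 70
Stage 2: 12(ω_s−ω_c) = −70(ω_r−ω_c),  ω_r=0, ω_s=1
Stage 2: 12(1−ω_c) = −70(0−ω_c)  ⇒  82ω_c = 12  ⇒  ω_c = 6/41
  ⇒ ω_c²/ω_s² = 6/41
Coupling ω_s² = ω_s¹ ⇒ overall = 88/25 × 6/41 = 528/1025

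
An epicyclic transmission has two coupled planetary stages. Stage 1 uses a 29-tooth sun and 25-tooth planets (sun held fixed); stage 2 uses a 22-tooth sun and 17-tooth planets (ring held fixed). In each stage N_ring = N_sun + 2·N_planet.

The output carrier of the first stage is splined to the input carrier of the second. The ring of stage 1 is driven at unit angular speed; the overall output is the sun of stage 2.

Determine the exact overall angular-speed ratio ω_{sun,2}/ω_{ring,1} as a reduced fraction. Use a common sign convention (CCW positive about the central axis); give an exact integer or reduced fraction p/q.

1027/396

Stage 1: N_ring = 29 + 2·25 = 79
Stage 1: 29(ω_s−ω_c) = −79(ω_r−ω_c),  ω_s=0, ω_r=1
Stage 1: 29(0−ω_c) = −79(1−ω_c)  ⇒  108ω_c = 79  ⇒  ω_c = 79/108
  ⇒ ω_c¹/ω_r¹ = 79/108
Stage 2: N_ring = 22 + 2·17 = 56
Stage 2: 22(ω_s−ω_c) = −56(ω_r−ω_c),  ω_r=0, ω_c=1
Stage 2: ω_s = 1 − (56/22)(0−1) = 39/11
  ⇒ ω_s²/ω_c² = 39/11
Coupling ω_c² = ω_c¹ ⇒ overall = 79/108 × 39/11 = 1027/396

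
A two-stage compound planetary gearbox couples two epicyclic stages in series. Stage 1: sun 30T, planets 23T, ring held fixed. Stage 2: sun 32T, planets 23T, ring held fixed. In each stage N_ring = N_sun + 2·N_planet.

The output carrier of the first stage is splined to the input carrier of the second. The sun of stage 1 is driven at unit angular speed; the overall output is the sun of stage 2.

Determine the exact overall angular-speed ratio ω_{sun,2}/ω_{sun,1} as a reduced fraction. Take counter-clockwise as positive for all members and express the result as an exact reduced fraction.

Stage 1: N_ring = 30 + 2·23 = 76
Stage 1: 30(ω_s−ω_c) = −76(ω_r−ω_c),  ω_r=0, ω_s=1
Stage 1: 30(1−ω_c) = −76(0−ω_c)  ⇒  106ω_c = 30  ⇒  ω_c = 15/53
  ⇒ ω_c¹/ω_s¹ = 15/53
Stage 2: N_ring = 32 + 2·23 = 78
Stage 2: 32(ω_s−ω_c) = −78(ω_r−ω_c),  ω_r=0, ω_c=1
Stage 2: ω_s = 1 − (78/32)(0−1) = 55/16
  ⇒ ω_s²/ω_c² = 55/16
Coupling ω_c² = ω_c¹ ⇒ overall = 15/53 × 55/16 = 825/848

825/848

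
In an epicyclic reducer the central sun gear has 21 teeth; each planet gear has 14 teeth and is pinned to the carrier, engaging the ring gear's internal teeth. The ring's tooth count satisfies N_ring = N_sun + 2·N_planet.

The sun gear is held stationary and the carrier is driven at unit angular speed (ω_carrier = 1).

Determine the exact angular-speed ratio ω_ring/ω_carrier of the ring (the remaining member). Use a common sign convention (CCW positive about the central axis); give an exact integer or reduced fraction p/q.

N_ring = 21 + 2·14 = 49
21(ω_s−ω_c) = −49(ω_r−ω_c),  ω_s=0, ω_c=1
ω_r = 1 − (21/49)(0−1) = 10/7
ω_r/ω_c = 10/7

10/7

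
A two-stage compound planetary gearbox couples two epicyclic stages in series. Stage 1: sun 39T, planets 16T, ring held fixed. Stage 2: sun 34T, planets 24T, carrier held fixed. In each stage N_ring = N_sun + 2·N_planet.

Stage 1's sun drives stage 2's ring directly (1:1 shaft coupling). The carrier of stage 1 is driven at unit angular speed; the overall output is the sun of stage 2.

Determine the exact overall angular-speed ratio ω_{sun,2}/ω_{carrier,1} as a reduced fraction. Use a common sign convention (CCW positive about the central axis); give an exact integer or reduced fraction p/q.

-4510/663

Stage 1: N_ring = 39 + 2·16 = 71
Stage 1: 39(ω_s−ω_c) = −71(ω_r−ω_c),  ω_r=0, ω_c=1
Stage 1: ω_s = 1 − (71/39)(0−1) = 110/39
  ⇒ ω_s¹/ω_c¹ = 110/39
Stage 2: N_ring = 34 + 2·24 = 82
Stage 2: 34(ω_s−ω_c) = −82(ω_r−ω_c),  ω_c=0, ω_r=1
Stage 2: ω_s = 0 − (82/34)(1−0) = -41/17
  ⇒ ω_s²/ω_r² = -41/17
Coupling ω_r² = ω_s¹ ⇒ overall = 110/39 × -41/17 = -4510/663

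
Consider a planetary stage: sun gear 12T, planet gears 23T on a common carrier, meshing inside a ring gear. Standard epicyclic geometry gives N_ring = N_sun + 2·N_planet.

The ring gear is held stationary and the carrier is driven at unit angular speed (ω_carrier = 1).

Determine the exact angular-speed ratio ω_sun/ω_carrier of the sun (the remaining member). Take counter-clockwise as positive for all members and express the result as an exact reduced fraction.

35/6

N_ring = 12 + 2·23 = 58
12(ω_s−ω_c) = −58(ω_r−ω_c),  ω_r=0, ω_c=1
ω_s = 1 − (58/12)(0−1) = 35/6
ω_s/ω_c = 35/6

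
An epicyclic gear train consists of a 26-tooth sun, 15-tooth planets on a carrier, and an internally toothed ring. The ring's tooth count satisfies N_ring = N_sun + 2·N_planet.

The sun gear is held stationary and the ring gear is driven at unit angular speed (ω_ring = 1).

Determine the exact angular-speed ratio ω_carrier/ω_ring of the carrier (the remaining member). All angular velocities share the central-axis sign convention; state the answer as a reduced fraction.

28/41

N_ring = 26 + 2·15 = 56
26(ω_s−ω_c) = −56(ω_r−ω_c),  ω_s=0, ω_r=1
26(0−ω_c) = −56(1−ω_c)  ⇒  82ω_c = 56  ⇒  ω_c = 28/41
ω_c/ω_r = 28/41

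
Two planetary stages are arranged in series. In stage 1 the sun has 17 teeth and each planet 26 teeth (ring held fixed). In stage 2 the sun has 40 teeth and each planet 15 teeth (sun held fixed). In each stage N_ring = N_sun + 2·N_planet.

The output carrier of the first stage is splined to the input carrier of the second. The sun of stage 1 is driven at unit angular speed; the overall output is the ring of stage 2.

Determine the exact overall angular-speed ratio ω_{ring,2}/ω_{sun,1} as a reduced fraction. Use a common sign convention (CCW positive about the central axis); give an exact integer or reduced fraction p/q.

187/602

Stage 1: N_ring = 17 + 2·26 = 69
Stage 1: 17(ω_s−ω_c) = −69(ω_r−ω_c),  ω_r=0, ω_s=1
Stage 1: 17(1−ω_c) = −69(0−ω_c)  ⇒  86ω_c = 17  ⇒  ω_c = 17/86
  ⇒ ω_c¹/ω_s¹ = 17/86
Stage 2: N_ring = 40 + 2·15 = 70
Stage 2: 40(ω_s−ω_c) = −70(ω_r−ω_c),  ω_s=0, ω_c=1
Stage 2: ω_r = 1 − (40/70)(0−1) = 11/7
  ⇒ ω_r²/ω_c² = 11/7
Coupling ω_c² = ω_c¹ ⇒ overall = 17/86 × 11/7 = 187/602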